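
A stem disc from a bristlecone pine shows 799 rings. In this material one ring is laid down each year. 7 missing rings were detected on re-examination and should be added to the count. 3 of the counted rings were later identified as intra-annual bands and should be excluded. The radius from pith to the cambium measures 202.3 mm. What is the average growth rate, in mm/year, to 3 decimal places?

0.252 mm/year

After corrections the count is 799 − 3 + 7 = 803 rings.
Extension rate ≈ 202.3 / 803 = 0.252 mm/year.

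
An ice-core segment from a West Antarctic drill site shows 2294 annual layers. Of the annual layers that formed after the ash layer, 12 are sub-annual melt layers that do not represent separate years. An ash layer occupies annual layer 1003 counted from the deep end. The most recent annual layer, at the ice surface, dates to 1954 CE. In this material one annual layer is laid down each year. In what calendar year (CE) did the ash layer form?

675 CE

The ash layer sits at annual layer 1003 from the deep end, so 2294 − 1003 = 1291 annual layers formed after it.
Removing the 12 false annual layers leaves 1291 − 12 = 1279 true annual layers beyond the ash layer.
Counting back 1279 years from 1954 CE places the ash layer in 1954 − 1279 = 675 CE.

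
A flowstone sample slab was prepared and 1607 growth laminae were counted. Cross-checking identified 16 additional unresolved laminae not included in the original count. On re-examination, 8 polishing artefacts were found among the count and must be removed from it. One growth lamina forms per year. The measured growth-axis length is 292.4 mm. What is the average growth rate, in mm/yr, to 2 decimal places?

0.18 mm/yr

Correcting the raw count gives 1607 − 8 + 16 = 1615 true growth laminae.
Extension rate ≈ 292.4 / 1615 = 0.18 mm/yr.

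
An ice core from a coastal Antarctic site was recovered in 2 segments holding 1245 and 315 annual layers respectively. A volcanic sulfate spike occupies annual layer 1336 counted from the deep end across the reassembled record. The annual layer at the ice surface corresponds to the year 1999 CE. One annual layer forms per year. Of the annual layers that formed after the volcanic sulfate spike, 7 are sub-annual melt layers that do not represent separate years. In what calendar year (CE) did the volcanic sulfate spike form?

1782 CE

Total annual layers = 1245 + 315 = 1560.
The volcanic sulfate spike sits at annual layer 1336 from the deep end, so 1560 − 1336 = 224 annual layers formed after it.
Excluding 7 false annual layers: 224 − 7 = 217.
1999 − 217 = 1782 CE.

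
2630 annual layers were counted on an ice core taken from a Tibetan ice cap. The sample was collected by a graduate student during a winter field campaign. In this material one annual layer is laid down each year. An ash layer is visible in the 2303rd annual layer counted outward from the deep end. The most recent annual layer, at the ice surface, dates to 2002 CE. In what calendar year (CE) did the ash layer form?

2630 − 2303 = 327 annual layers lie beyond the ash layer toward the ice surface.
The annual layer at the ice surface is 2002 CE, so the ash layer dates to 2002 − 327 = 1675 CE.

1675 CE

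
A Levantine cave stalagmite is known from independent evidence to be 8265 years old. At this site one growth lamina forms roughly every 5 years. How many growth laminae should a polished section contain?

At 5 years per growth lamina, 8265 / 5 = 1653 growth laminae are expected.
So 1653 growth laminae should be present.

1653 growth laminae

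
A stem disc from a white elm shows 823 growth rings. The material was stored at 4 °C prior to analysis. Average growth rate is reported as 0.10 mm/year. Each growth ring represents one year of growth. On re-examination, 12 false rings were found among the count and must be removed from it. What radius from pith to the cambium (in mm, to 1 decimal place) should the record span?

True growth ring count = 823 − 12 = 811.
Predicted length = 0.10 mm/year × 811 years = 81.1 mm.

81.1 mm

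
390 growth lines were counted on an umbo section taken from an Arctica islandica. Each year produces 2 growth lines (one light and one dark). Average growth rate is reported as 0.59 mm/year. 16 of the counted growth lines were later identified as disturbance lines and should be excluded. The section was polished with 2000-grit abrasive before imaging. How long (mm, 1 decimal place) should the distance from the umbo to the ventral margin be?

Correcting the raw count gives 390 − 16 = 374 true growth lines.
With 2 growth lines per year, 374 / 2 = 187 years.
Length ≈ 0.59 × 187 = 110.3 mm.

110.3 mm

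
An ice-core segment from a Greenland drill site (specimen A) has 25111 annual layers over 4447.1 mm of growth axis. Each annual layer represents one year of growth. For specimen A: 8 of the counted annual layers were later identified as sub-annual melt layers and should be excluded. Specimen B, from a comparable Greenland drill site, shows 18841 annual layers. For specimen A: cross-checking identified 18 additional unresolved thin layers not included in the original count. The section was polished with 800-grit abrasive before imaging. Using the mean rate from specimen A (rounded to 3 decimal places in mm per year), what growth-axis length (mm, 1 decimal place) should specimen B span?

Specimen A: after corrections the count is 25111 − 8 + 18 = 25121 annual layers.
A: 4447.1 mm over 25121 years gives 4447.1 / 25121 ≈ 0.177 mm/yr.
B's length ≈ 0.177 × 18841 = 3334.9 mm.

3334.9 mm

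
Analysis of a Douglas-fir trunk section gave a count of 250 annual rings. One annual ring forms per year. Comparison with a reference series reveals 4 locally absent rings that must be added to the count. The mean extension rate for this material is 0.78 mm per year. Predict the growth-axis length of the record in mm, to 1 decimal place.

198.1 mm

True annual ring count = 250 + 4 = 254.
254 years at 0.78 mm/year gives 0.78 × 254 = 198.1 mm.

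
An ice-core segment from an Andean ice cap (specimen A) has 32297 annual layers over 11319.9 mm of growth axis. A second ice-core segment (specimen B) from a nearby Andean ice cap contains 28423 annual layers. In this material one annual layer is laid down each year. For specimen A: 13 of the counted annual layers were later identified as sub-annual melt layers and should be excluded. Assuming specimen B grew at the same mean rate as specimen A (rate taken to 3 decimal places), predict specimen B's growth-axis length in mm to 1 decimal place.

Specimen A: correcting the raw count gives 32297 − 13 = 32284 true annual layers.
A: Extension rate ≈ 11319.9 / 32284 = 0.351 mm per year.
Length of B = 0.351 × 28423 = 9976.5 mm.

9976.5 mm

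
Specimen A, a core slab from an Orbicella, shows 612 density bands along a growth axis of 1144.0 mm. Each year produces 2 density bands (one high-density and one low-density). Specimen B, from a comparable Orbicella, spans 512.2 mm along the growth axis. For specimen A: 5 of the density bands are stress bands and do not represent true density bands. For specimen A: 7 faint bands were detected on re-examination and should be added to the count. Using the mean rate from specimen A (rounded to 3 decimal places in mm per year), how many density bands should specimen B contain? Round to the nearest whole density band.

275 density bands

Specimen A: after corrections the count is 612 − 5 + 7 = 614 density bands.
Specimen A: 614 density bands at 2 per year is 614 / 2 = 307 years.
A: Mean rate = 1144.0 mm / 307 years ≈ 3.726 mm per year.
B spans 512.2 / 3.726 = 137.47 years; at 2 density bands per year that is 137.47 × 2 ≈ 275 density bands.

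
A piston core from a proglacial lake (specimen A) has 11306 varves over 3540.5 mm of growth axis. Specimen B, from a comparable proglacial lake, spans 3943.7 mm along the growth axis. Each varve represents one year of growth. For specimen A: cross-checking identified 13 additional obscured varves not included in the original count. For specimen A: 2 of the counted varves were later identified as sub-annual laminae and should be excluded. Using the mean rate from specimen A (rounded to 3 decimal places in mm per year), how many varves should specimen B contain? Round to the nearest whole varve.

Specimen A: true varve count = 11306 − 2 + 13 = 11317.
A: 3540.5 mm over 11317 years gives 3540.5 / 11317 ≈ 0.313 mm per year.
Specimen B: 3943.7 mm / 0.313 mm per year = 12599.68 years ≈ 12600 varves.

12600 varves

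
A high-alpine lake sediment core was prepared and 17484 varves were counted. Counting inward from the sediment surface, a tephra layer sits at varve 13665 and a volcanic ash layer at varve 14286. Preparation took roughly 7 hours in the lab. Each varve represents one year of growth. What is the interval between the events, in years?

621 years

14286 − 13665 = 621 varves lie between the two events.
One varve per year makes the interval 621 years.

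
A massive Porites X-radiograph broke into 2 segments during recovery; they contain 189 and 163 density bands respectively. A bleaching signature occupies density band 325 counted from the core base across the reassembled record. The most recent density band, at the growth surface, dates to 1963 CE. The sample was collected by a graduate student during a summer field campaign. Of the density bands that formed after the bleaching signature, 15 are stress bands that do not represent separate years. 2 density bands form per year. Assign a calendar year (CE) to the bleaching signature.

Total density bands = 189 + 163 = 352.
Between density band 325 and the growth surface there are 352 − 325 = 27 density bands.
Excluding 15 false density bands: 27 − 15 = 12.
12 density bands at 2 per year is 12 / 2 = 6 years.
Counting back 6 years from 1963 CE places the bleaching signature in 1963 − 6 = 1957 CE.

1957 CE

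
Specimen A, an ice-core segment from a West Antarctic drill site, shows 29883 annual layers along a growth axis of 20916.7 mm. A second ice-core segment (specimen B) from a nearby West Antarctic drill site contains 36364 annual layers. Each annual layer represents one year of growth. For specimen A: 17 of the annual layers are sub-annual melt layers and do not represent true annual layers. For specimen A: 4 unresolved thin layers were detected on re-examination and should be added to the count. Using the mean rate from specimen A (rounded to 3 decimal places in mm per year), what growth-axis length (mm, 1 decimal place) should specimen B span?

25454.8 mm

Specimen A: correcting the raw count gives 29883 − 17 + 4 = 29870 true annual layers.
A: 20916.7 mm over 29870 years gives 20916.7 / 29870 ≈ 0.700 mm/year.
Length of B = 0.700 × 36364 = 25454.8 mm.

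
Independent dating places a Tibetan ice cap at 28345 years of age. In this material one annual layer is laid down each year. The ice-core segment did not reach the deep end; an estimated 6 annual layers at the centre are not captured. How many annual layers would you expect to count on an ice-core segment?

Expected annual layers over 28345 years: 28345.
Subtracting the 6 annual layers not captured gives 28345 − 6 = 28339 annual layers in the record.

28339 annual layers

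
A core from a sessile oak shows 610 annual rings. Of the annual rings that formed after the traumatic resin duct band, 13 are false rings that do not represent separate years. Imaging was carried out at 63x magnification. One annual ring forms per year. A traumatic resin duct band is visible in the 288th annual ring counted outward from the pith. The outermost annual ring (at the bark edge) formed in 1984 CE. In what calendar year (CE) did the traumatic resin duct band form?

The traumatic resin duct band sits at annual ring 288 from the pith, so 610 − 288 = 322 annual rings formed after it.
Excluding 13 false annual rings: 322 − 13 = 309.
1984 − 309 = 1675 CE.

1675 CE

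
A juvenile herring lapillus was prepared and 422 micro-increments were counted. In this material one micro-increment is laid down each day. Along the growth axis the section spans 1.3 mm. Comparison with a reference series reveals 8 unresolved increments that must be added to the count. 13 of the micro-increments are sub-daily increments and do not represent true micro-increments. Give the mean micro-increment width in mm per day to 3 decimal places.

0.003 mm per day

After corrections the count is 422 − 13 + 8 = 417 micro-increments.
Mean rate = 1.3 mm / 417 days ≈ 0.003 mm per day.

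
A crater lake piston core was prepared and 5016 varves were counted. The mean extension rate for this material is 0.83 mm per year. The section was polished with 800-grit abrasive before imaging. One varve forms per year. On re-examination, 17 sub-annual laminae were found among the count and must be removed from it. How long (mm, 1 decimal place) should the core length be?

4149.2 mm

Correcting the raw count gives 5016 − 17 = 4999 true varves.
Predicted length = 0.83 mm/year × 4999 years = 4149.2 mm.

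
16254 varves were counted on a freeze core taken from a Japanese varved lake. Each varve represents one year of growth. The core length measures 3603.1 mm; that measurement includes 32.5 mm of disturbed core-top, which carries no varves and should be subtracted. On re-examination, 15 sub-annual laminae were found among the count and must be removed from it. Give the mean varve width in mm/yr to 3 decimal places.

0.220 mm/yr

After corrections the count is 16254 − 15 = 16239 varves.
The growth record spans 3603.1 − 32.5 = 3570.6 mm.
Mean rate = 3570.6 mm / 16239 years ≈ 0.220 mm/yr.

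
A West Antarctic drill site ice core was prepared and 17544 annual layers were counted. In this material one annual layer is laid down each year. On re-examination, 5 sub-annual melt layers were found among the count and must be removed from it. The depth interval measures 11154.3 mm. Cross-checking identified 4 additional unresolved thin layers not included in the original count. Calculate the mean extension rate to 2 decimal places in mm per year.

0.64 mm per year

Adjusted count: 17544 − 5 + 4 = 17543 annual layers.
11154.3 mm over 17543 years gives 11154.3 / 17543 ≈ 0.64 mm per year.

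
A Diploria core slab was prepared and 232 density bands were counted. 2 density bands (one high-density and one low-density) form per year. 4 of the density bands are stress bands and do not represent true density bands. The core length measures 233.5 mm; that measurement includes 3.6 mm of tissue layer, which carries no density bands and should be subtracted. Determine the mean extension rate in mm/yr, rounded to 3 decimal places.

2.017 mm/yr

True density band count = 232 − 4 = 228.
With 2 density bands per year, 228 / 2 = 114 years.
Removing the 3.6 mm offcut leaves 233.5 − 3.6 = 229.9 mm.
Extension rate ≈ 229.9 / 114 = 2.017 mm/yr.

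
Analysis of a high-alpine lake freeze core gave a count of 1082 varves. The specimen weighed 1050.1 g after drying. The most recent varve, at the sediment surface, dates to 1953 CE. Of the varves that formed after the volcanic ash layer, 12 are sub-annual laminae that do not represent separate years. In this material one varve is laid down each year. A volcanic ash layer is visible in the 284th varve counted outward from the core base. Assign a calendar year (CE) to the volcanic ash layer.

1167 CE

1082 − 284 = 798 varves lie beyond the volcanic ash layer toward the sediment surface.
798 − 12 false = 786 true varves after the volcanic ash layer.
The varve at the sediment surface is 1953 CE, so the volcanic ash layer dates to 1953 − 786 = 1167 CE.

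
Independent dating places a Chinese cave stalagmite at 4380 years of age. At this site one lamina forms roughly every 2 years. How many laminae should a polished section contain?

One lamina every 2 years means 4380 / 2 = 2190 laminae.
So 2190 laminae should be present.

2190 laminae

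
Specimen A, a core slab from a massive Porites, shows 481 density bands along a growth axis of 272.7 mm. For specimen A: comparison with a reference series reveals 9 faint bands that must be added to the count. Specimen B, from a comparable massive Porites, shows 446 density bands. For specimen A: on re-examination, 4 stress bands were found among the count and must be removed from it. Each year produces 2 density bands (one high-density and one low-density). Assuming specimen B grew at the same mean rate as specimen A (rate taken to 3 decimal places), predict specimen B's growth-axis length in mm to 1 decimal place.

250.2 mm

Specimen A: after corrections the count is 481 − 4 + 9 = 486 density bands.
Specimen A: 486 density bands at 2 per year is 486 / 2 = 243 years.
A: Mean rate = 272.7 mm / 243 years ≈ 1.122 mm/yr.
Specimen B: dividing by 2 density bands per year: 446 / 2 = 223 years. For B, 1.122 mm/year × 223 years = 250.2 mm.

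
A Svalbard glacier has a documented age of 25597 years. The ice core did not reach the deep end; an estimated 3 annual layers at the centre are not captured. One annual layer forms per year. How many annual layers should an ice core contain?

At one annual layer per year, 25597 years correspond to 25597 annual layers.
25597 − 3 missed = 25594 annual layers expected in the prepared section.

25594 annual layers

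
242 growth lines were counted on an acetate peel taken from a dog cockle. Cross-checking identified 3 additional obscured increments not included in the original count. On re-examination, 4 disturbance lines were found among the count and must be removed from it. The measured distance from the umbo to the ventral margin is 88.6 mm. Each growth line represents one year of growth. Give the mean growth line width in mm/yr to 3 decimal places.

0.368 mm/yr

After corrections the count is 242 − 4 + 3 = 241 growth lines.
Extension rate ≈ 88.6 / 241 = 0.368 mm/yr.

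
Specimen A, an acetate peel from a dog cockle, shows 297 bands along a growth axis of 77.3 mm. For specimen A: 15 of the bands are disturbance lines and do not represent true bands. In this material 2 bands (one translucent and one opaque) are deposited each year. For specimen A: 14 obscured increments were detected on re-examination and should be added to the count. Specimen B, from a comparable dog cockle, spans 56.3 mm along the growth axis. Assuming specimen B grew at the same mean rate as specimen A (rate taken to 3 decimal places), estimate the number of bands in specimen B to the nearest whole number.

Specimen A: after corrections the count is 297 − 15 + 14 = 296 bands.
Specimen A: 296 bands at 2 per year is 296 / 2 = 148 years.
A: 77.3 mm over 148 years gives 77.3 / 148 ≈ 0.522 mm per year.
Specimen B: 56.3 mm / 0.522 mm per year = 107.85 years; at 2 bands per year that is 107.85 × 2 ≈ 216 bands.

216 bands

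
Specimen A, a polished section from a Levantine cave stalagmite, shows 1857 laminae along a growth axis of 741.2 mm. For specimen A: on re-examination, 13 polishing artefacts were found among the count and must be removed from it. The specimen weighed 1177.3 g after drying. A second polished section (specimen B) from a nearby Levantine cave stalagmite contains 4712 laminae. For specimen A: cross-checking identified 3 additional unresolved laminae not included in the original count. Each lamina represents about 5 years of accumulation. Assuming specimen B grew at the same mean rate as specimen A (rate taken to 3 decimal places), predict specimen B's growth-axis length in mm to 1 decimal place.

Specimen A: true lamina count = 1857 − 13 + 3 = 1847.
Specimen A: 1847 laminae at 5 years each span 1847 × 5 = 9235 years.
A: 741.2 mm over 9235 years gives 741.2 / 9235 ≈ 0.080 mm/yr.
Specimen B: multiplying by 5 years per lamina: 4712 × 5 = 23560 years. B's length ≈ 0.080 × 23560 = 1884.8 mm.

1884.8 mm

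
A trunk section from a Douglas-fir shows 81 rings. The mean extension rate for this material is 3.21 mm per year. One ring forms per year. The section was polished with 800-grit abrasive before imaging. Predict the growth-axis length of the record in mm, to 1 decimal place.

260.0 mm

81 years of growth are recorded.
81 years at 3.21 mm/year gives 3.21 × 81 = 260.0 mm.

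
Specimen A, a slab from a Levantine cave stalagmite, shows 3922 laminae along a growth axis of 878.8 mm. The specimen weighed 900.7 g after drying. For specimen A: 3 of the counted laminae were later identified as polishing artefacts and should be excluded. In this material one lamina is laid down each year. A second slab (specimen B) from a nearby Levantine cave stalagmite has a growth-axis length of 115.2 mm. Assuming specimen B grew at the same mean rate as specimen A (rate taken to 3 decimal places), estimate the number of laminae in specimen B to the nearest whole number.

Specimen A: true lamina count = 3922 − 3 = 3919.
A: Extension rate ≈ 878.8 / 3919 = 0.224 mm/year.
Specimen B: 115.2 mm / 0.224 mm per year = 514.29 years ≈ 514 laminae.

514 laminae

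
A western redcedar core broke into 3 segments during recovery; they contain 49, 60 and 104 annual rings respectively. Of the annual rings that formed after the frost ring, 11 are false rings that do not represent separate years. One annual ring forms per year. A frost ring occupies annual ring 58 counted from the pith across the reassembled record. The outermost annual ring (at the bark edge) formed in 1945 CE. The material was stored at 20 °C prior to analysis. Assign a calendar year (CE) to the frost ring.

Total annual rings = 49 + 60 + 104 = 213.
Between annual ring 58 and the bark edge there are 213 − 58 = 155 annual rings.
Excluding 11 false annual rings: 155 − 11 = 144.
The annual ring at the bark edge is 1945 CE, so the frost ring dates to 1945 − 144 = 1801 CE.

1801 CE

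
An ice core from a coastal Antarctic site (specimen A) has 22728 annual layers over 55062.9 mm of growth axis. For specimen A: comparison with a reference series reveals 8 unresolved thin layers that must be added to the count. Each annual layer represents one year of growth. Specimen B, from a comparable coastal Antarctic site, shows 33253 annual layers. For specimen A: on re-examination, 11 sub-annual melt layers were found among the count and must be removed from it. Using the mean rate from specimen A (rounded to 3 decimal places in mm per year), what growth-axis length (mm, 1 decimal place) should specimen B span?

Specimen A: adjusted count: 22728 − 11 + 8 = 22725 annual layers.
A: Extension rate ≈ 55062.9 / 22725 = 2.423 mm/yr.
Length of B = 2.423 × 33253 = 80572.0 mm.

80572.0 mm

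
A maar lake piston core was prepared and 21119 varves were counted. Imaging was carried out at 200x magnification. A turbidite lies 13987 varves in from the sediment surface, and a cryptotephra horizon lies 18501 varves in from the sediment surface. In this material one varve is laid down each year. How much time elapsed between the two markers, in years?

18501 − 13987 = 4514 varves lie between the two events.
One varve per year makes the interval 4514 years.

4514 years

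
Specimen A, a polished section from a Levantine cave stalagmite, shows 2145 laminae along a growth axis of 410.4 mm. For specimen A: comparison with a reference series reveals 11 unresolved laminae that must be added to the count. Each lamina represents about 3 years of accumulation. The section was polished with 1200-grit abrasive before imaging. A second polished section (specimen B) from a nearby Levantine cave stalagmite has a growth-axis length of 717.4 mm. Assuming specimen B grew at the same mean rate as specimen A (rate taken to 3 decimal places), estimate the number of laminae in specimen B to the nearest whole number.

Specimen A: true lamina count = 2145 + 11 = 2156.
Specimen A: 2156 laminae at 3 years each span 2156 × 3 = 6468 years.
A: Mean rate = 410.4 mm / 6468 years ≈ 0.063 mm/year.
Specimen B: 717.4 mm / 0.063 mm per year = 11387.30 years; at 3 years per lamina that is 11387.30 / 3 ≈ 3796 laminae.

3796 laminae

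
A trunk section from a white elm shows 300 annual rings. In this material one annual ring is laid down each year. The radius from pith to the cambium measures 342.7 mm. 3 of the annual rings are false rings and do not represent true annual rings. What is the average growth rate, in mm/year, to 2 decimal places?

1.15 mm/year

True annual ring count = 300 − 3 = 297.
342.7 mm over 297 years gives 342.7 / 297 ≈ 1.15 mm/year.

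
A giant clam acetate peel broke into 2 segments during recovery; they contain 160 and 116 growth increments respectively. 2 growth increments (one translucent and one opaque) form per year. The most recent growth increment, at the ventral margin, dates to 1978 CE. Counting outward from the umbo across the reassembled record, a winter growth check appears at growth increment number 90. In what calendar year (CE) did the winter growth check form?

Total growth increments = 160 + 116 = 276.
Between growth increment 90 and the ventral margin there are 276 − 90 = 186 growth increments.
Dividing by 2 growth increments per year: 186 / 2 = 93 years.
1978 − 93 = 1885 CE.

1885 CE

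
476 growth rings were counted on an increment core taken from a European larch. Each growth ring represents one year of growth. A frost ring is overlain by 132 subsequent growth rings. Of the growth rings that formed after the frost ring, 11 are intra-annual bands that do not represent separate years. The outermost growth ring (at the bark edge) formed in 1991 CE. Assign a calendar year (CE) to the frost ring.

1870 CE

132 growth rings post-date the frost ring.
132 − 11 false = 121 true growth rings after the frost ring.
Counting back 121 years from 1991 CE places the frost ring in 1991 − 121 = 1870 CE.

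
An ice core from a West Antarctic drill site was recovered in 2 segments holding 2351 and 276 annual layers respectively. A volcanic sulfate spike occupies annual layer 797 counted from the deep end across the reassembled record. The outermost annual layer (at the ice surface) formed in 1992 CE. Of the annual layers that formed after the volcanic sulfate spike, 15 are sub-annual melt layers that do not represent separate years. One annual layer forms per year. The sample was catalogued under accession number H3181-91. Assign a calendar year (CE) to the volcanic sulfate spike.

Total annual layers = 2351 + 276 = 2627.
Between annual layer 797 and the ice surface there are 2627 − 797 = 1830 annual layers.
Removing the 15 false annual layers leaves 1830 − 15 = 1815 true annual layers beyond the volcanic sulfate spike.
The annual layer at the ice surface is 1992 CE, so the volcanic sulfate spike dates to 1992 − 1815 = 177 CE.

177 CE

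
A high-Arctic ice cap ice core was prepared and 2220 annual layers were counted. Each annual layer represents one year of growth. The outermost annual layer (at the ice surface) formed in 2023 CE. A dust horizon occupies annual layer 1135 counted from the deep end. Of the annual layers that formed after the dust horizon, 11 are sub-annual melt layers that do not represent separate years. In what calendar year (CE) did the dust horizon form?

The dust horizon sits at annual layer 1135 from the deep end, so 2220 − 1135 = 1085 annual layers formed after it.
Excluding 11 false annual layers: 1085 − 11 = 1074.
Counting back 1074 years from 2023 CE places the dust horizon in 2023 − 1074 = 949 CE.

949 CE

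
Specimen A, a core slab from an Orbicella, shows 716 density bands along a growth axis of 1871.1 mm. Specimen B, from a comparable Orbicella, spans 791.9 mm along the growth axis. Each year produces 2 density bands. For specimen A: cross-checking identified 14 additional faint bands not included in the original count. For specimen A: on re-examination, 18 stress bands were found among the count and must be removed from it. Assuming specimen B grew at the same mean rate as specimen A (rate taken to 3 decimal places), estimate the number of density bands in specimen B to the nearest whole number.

301 density bands

Specimen A: true density band count = 716 − 18 + 14 = 712.
Specimen A: with 2 density bands per year, 712 / 2 = 356 years.
A: 1871.1 mm over 356 years gives 1871.1 / 356 ≈ 5.256 mm per year.
For B, 791.9 / 5.256 = 150.67 years; at 2 density bands per year that is 150.67 × 2 ≈ 301 density bands.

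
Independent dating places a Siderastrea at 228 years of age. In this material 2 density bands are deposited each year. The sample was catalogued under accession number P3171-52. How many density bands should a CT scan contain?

With 2 density bands per year, 228 years would produce 228 × 2 = 456 density bands.
So 456 density bands should be present.

456 density bands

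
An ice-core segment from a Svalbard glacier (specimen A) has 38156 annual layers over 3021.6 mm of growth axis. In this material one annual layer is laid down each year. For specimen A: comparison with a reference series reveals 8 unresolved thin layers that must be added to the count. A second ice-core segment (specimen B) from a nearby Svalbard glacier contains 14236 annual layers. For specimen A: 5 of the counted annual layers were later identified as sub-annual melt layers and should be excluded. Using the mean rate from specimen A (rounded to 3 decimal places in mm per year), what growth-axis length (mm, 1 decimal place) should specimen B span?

Specimen A: true annual layer count = 38156 − 5 + 8 = 38159.
A: Extension rate ≈ 3021.6 / 38159 = 0.079 mm/yr.
For B, 0.079 mm/year × 14236 years = 1124.6 mm.

1124.6 mm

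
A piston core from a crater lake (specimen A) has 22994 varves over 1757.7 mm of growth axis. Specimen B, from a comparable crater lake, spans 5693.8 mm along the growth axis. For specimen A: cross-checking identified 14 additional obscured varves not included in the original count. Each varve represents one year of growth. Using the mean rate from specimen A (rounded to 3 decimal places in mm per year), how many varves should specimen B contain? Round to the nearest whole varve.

Specimen A: true varve count = 22994 + 14 = 23008.
A: 1757.7 mm over 23008 years gives 1757.7 / 23008 ≈ 0.076 mm/year.
B spans 5693.8 / 0.076 = 74918.42 years ≈ 74918 varves.

74918 varves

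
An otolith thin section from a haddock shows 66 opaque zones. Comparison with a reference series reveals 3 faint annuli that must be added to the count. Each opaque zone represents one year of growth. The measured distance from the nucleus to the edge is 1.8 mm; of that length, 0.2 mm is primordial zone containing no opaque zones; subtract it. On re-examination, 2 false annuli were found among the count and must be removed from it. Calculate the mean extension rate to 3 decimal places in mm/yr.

0.024 mm/yr

Adjusted count: 66 − 2 + 3 = 67 opaque zones.
Removing the 0.2 mm offcut leaves 1.8 − 0.2 = 1.6 mm.
1.6 mm over 67 years gives 1.6 / 67 ≈ 0.024 mm/yr.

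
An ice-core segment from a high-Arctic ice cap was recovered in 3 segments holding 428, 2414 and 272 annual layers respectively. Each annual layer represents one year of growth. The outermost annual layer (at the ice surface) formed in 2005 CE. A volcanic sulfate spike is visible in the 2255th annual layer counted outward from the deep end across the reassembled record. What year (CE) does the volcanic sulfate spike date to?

Total annual layers = 428 + 2414 + 272 = 3114.
Between annual layer 2255 and the ice surface there are 3114 − 2255 = 859 annual layers.
The annual layer at the ice surface is 2005 CE, so the volcanic sulfate spike dates to 2005 − 859 = 1146 CE.

1146 CE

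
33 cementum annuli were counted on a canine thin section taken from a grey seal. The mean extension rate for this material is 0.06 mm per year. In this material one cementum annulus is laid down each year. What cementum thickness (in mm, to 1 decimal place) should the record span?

2.0 mm

The record spans 33 years at 0.06 mm per year.
33 years at 0.06 mm/year gives 0.06 × 33 = 2.0 mm.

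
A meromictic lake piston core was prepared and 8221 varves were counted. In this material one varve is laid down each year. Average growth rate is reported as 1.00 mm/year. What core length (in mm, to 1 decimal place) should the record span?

8221.0 mm

8221 years of growth are recorded.
8221 years at 1.00 mm/year gives 1.00 × 8221 = 8221.0 mm.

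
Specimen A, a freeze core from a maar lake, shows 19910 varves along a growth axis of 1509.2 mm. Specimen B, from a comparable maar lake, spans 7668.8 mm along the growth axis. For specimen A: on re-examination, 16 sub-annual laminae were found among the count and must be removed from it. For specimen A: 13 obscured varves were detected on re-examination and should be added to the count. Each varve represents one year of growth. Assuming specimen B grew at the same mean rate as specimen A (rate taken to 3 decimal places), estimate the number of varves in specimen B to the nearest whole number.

Specimen A: true varve count = 19910 − 16 + 13 = 19907.
A: Extension rate ≈ 1509.2 / 19907 = 0.076 mm/year.
For B, 7668.8 / 0.076 = 100905.26 years ≈ 100905 varves.

100905 varves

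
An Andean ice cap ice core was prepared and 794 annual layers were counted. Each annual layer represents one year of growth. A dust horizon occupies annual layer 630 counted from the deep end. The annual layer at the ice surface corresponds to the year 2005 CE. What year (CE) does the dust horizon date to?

1841 CE

794 − 630 = 164 annual layers lie beyond the dust horizon toward the ice surface.
The annual layer at the ice surface is 2005 CE, so the dust horizon dates to 2005 − 164 = 1841 CE.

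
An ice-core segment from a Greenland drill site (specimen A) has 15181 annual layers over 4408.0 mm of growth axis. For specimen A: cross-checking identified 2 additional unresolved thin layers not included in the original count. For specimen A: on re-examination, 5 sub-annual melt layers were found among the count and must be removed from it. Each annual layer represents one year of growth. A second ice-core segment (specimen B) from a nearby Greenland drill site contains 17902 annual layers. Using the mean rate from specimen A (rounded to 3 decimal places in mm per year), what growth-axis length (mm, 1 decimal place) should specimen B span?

Specimen A: true annual layer count = 15181 − 5 + 2 = 15178.
A: Extension rate ≈ 4408.0 / 15178 = 0.290 mm/year.
For B, 0.290 mm/year × 17902 years = 5191.6 mm.

5191.6 mm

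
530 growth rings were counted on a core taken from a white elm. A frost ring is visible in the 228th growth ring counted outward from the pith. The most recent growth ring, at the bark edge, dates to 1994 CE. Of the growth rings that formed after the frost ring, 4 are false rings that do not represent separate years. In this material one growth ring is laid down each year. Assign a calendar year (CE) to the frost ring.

1696 CE

Between growth ring 228 and the bark edge there are 530 − 228 = 302 growth rings.
Removing the 4 false growth rings leaves 302 − 4 = 298 true growth rings beyond the frost ring.
The growth ring at the bark edge is 1994 CE, so the frost ring dates to 1994 − 298 = 1696 CE.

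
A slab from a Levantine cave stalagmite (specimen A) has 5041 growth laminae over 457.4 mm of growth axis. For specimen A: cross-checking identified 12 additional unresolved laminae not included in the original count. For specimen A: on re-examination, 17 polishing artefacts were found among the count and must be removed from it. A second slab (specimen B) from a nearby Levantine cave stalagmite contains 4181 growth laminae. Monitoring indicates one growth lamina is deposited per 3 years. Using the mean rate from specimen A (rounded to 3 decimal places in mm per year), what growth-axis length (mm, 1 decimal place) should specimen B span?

Specimen A: adjusted count: 5041 − 17 + 12 = 5036 growth laminae.
Specimen A: at 3 years per growth lamina, 5036 × 3 = 15108 years.
A: Mean rate = 457.4 mm / 15108 years ≈ 0.030 mm/year.
Specimen B: 4181 growth laminae at 3 years each span 4181 × 3 = 12543 years. For B, 0.030 mm/year × 12543 years = 376.3 mm.

376.3 mm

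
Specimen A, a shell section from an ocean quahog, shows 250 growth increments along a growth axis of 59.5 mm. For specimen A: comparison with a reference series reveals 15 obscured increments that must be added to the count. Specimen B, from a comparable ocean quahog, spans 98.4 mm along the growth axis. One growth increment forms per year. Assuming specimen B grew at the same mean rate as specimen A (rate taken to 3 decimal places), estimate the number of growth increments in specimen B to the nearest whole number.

Specimen A: correcting the raw count gives 250 + 15 = 265 true growth increments.
A: Mean rate = 59.5 mm / 265 years ≈ 0.225 mm/year.
For B, 98.4 / 0.225 = 437.33 years ≈ 437 growth increments.

437 growth increments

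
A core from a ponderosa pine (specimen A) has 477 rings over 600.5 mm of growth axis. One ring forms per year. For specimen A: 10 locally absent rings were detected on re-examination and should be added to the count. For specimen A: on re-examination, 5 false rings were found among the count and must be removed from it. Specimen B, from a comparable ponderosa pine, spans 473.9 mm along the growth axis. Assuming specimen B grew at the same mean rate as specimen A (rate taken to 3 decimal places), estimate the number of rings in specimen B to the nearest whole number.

Specimen A: correcting the raw count gives 477 − 5 + 10 = 482 true rings.
A: 600.5 mm over 482 years gives 600.5 / 482 ≈ 1.246 mm/year.
B spans 473.9 / 1.246 = 380.34 years ≈ 380 rings.

380 rings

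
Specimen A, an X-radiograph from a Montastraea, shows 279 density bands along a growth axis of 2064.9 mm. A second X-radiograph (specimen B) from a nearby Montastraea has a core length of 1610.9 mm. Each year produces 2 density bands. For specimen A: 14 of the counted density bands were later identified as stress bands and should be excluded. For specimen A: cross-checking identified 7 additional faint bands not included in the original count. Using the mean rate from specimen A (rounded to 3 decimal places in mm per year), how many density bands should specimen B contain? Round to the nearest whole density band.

Specimen A: adjusted count: 279 − 14 + 7 = 272 density bands.
Specimen A: 272 density bands at 2 per year is 272 / 2 = 136 years.
A: Extension rate ≈ 2064.9 / 136 = 15.183 mm/yr.
B spans 1610.9 / 15.183 = 106.10 years; at 2 density bands per year that is 106.10 × 2 ≈ 212 density bands.

212 density bands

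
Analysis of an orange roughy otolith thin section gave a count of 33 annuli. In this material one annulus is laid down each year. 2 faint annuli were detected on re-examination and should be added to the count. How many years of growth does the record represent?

Correcting the raw count gives 33 + 2 = 35 true annuli.
With a one-to-one annulus periodicity this is 35 years.

35 yr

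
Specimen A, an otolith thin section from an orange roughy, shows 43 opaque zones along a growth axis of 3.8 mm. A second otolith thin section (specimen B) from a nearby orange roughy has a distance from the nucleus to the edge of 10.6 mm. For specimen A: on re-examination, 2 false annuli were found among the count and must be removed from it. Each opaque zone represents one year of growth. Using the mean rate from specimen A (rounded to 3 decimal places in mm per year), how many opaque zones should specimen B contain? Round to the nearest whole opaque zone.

Specimen A: adjusted count: 43 − 2 = 41 opaque zones.
A: Mean rate = 3.8 mm / 41 years ≈ 0.093 mm per year.
B spans 10.6 / 0.093 = 113.98 years ≈ 114 opaque zones.

114 opaque zones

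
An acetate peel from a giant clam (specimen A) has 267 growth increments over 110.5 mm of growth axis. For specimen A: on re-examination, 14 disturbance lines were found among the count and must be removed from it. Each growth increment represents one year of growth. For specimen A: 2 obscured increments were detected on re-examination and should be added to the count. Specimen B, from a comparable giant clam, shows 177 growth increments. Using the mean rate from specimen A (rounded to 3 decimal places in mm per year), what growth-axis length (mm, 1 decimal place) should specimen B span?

Specimen A: after corrections the count is 267 − 14 + 2 = 255 growth increments.
A: Extension rate ≈ 110.5 / 255 = 0.433 mm per year.
B's length ≈ 0.433 × 177 = 76.6 mm.

76.6 mm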